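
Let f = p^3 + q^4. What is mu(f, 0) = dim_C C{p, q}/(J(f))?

6

The Hessian of f at 0 is [[0, 0], [0, 0]] with rank 0, so corank 2. A Groebner basis of the Jacobian ideal J(f) in C{p,q} is {q^3, p^2}; counting standard monomials gives mu = 6. Corank 2; j^3 = p^3 is a perfect cube, so E-series; the 4-jet and mu = 6 give E_6.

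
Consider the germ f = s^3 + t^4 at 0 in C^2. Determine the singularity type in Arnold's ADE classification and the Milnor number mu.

Type E_{6}, Milnor number mu = 6.

The Hessian of f at 0 has rank 0. Corank 2; j^3 = s^3 is a perfect cube, so E-series; the 4-jet and mu = 6 give E_6.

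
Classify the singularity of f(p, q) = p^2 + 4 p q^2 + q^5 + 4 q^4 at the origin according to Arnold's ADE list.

The Hessian of f at 0 has rank 1. Corank 1: A-series; mu = 4 gives A_4.

A_{4}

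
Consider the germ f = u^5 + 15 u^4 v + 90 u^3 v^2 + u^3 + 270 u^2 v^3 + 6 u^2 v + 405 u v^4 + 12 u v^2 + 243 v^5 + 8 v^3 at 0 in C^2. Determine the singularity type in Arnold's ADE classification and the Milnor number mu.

Type E_8, Milnor number mu = 8.

The Hessian of f at 0 is [[0, 0], [0, 0]] with rank 0, so corank 2. A Groebner basis of the Jacobian ideal J(f) in C{u,v} is {v^5, u*v^3 + 9*v^4/4, u^2 + 4*u*v + 4*v^2}; counting standard monomials gives mu = 8. Corank 2; j^3 = (u + 2*v)^3 is a perfect cube, so E-series; the 5-jet and mu = 8 give E_8.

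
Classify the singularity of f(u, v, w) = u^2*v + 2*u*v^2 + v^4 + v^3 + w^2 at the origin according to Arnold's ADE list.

D_{5}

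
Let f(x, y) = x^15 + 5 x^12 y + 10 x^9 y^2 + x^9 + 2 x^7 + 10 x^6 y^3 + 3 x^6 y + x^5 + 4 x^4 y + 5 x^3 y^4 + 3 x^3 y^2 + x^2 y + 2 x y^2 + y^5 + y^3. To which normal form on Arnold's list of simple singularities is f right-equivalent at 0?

The Hessian of f at 0 has rank 0. Corank 2; j^3 = y*(x + y)^2 has shape L^2 M (L != M), so D-series; mu = 6 gives D_6.

D6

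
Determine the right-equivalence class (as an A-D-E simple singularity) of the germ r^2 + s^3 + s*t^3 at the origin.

E_7

The Hessian of f at 0 has rank 1. Corank 2; j^3 = s^3 is a perfect cube, so E-series; the 4-jet and mu = 7 give E_7.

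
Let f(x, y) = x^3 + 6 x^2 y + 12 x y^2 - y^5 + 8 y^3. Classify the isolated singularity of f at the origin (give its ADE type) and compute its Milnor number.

The Hessian of f at 0 has rank 0. Corank 2; j^3 = (x + 2*y)^3 is a perfect cube, so E-series; the 5-jet and mu = 8 give E_8.

Type E_8, Milnor number mu = 8.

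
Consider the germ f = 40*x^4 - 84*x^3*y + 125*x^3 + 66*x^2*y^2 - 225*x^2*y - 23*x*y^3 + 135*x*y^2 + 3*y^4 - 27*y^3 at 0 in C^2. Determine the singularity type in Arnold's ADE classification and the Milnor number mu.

Type E7, Milnor number mu = 7.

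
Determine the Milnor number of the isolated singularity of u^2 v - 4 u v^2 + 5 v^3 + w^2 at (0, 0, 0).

The Hessian of f at 0 is [[0, 0, 0], [0, 0, 0], [0, 0, 2]] with rank 1, so corank 2. A Groebner basis of the Jacobian ideal J(f) in C{u,v,w} is {v^3, u^2 - v^2, u*v - 2*v^2, w}; counting standard monomials gives mu = 4. Corank 2; j^3 = v*(u^2 - 4*u*v + 5*v^2) splits into three distinct lines over C (the quadratic factor has nonzero discriminant), so D_4.

4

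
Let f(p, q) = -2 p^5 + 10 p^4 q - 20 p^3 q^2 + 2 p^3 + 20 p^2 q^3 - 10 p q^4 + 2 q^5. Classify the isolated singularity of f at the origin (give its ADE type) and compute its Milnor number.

Type E8, Milnor number mu = 8.

The Hessian of f at 0 has rank 0. Corank 2; j^3 = 2*p^3 is a perfect cube, so E-series; the 5-jet and mu = 8 give E_8.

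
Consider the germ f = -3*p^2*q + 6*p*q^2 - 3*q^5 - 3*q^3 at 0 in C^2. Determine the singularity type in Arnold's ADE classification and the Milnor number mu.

Type D_6, Milnor number mu = 6.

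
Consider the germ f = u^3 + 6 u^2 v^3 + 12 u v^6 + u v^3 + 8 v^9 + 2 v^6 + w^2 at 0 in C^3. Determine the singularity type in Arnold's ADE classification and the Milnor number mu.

Type E7, Milnor number mu = 7.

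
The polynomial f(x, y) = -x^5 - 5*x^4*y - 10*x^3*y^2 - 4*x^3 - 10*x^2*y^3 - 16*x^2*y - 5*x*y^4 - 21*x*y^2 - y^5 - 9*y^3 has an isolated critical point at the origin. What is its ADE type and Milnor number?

The Hessian of f at 0 has rank 0. Corank 2; j^3 = -(x + y)*(2*x + 3*y)^2 has shape L^2 M (L != M), so D-series; mu = 6 gives D_6.

Type D_6, Milnor number mu = 6.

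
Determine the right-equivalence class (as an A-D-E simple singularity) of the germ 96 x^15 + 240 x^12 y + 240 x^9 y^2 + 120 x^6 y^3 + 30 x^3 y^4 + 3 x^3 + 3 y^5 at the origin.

E_8

The Hessian of f at 0 is [[0, 0], [0, 0]] with rank 0, so corank 2. A Groebner basis of the Jacobian ideal J(f) in C{x,y} is {y^4, x^2}; counting standard monomials gives mu = 8. Corank 2; j^3 = 3*x^3 is a perfect cube, so E-series; the 5-jet and mu = 8 give E_8.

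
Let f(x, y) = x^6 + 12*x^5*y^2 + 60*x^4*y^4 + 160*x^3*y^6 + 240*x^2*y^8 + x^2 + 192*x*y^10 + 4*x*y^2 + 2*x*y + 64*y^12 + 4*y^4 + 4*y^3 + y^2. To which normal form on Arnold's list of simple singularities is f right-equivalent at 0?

The Hessian of f at 0 has rank 1. Corank 1: A-series; mu = 5 gives A_5.

A5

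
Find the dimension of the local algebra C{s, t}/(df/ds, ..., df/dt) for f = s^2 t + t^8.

9

The Hessian of f at 0 has rank 0. Corank 2; j^3 = s^2*t has shape L^2 M (L != M), so D-series; mu = 9 gives D_9.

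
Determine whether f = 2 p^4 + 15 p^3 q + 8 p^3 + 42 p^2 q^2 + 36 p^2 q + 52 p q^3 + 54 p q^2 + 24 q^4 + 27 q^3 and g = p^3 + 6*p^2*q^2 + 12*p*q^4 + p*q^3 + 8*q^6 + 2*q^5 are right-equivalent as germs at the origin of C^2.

The Hessian of f at 0 has rank 0. Corank 2; j^3 = (2*p + 3*q)^3 is a perfect cube, so E-series; the 4-jet and mu = 7 give E_7. The Hessian of g at 0 has rank 0. Corank 2; j^3 = p^3 is a perfect cube, so E-series; the 4-jet and mu = 7 give E_7. Both have type E_7, hence right-equivalent.

Yes.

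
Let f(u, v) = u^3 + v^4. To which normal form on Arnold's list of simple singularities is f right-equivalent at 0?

The Hessian of f at 0 has rank 0. Corank 2; j^3 = u^3 is a perfect cube, so E-series; the 4-jet and mu = 6 give E_6.

E6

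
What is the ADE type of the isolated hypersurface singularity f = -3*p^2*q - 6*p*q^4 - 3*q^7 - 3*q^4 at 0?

The Hessian of f at 0 is [[0, 0], [0, 0]] with rank 0, so corank 2. A Groebner basis of the Jacobian ideal J(f) in C{p,q} is {p^3, p^2/4 + q^3, p*q}; counting standard monomials gives mu = 5. Corank 2; j^3 = -3*p^2*q has shape L^2 M (L != M), so D-series; mu = 5 gives D_5.

D5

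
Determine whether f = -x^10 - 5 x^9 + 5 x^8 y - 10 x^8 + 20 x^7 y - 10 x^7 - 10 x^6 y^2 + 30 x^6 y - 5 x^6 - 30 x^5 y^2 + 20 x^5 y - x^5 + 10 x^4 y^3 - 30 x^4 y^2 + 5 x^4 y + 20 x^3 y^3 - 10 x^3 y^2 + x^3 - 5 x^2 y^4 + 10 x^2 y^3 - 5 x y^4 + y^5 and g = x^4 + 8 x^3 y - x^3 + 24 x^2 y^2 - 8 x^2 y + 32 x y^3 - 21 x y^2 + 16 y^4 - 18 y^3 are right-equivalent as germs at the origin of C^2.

No.

The Hessian of f at 0 has rank 0. Corank 2; j^3 = x^3 is a perfect cube, so E-series; the 5-jet and mu = 8 give E_8. The Hessian of g at 0 has rank 0. Corank 2; j^3 = -(x + 2*y)*(x + 3*y)^2 has shape L^2 M (L != M), so D-series; mu = 5 gives D_5. f is E_8 but g is D_5, hence not right-equivalent.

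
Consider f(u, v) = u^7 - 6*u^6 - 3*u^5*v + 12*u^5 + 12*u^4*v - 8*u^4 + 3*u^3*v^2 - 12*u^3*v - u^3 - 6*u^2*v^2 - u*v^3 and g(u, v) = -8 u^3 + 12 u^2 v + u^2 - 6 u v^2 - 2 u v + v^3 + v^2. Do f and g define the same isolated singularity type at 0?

The Hessian of f at 0 has rank 0. Corank 2; j^3 = -u^3 is a perfect cube, so E-series; the 4-jet and mu = 7 give E_7. The Hessian of g at 0 has rank 1. Corank 1: A-series; mu = 2 gives A_2. f is E_7 but g is A_2, hence not right-equivalent.

No.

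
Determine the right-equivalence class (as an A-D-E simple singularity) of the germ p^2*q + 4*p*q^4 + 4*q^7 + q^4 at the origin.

The Hessian of f at 0 is [[0, 0], [0, 0]] with rank 0, so corank 2. A Groebner basis of the Jacobian ideal J(f) in C{p,q} is {p^3, p^2/4 + q^3, p*q}; counting standard monomials gives mu = 5. Corank 2; j^3 = p^2*q has shape L^2 M (L != M), so D-series; mu = 5 gives D_5.

D_5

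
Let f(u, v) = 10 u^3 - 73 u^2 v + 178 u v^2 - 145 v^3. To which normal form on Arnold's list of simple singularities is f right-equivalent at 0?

D4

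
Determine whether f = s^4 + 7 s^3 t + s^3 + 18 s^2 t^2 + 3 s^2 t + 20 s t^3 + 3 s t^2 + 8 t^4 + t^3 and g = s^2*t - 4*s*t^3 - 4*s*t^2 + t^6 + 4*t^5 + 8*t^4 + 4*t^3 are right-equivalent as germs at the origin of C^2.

No.

The Hessian of f at 0 is [[0, 0], [0, 0]] with rank 0, so corank 2. A Groebner basis of the Jacobian ideal J(f) in C{s,t} is {3*s^2 + 6*s*t + t^4 + t^3 + 3*t^2, s^3 + 9*s^2 + 18*s*t + 4*t^3 + 9*t^2, s^2*t - 5*s^2 - 10*s*t - 8*t^3/3 - 5*t^2, 2*s^2 + s*t^2 + 4*s*t + 5*t^3/3 + 2*t^2}; counting standard monomials gives mu = 7. Corank 2; j^3 = (s + t)^3 is a perfect cube, so E-series; the 4-jet and mu = 7 give E_7. The Hessian of g at 0 is [[0, 0], [0, 0]] with rank 0, so corank 2. A Groebner basis of the Jacobian ideal J(g) in C{s,t} is {s^3 + 4*s^2 - 20*s*t^2 - 16*t^2, s^2*t + 2*s^2/3 - 16*s*t^2/3 + 2*s*t/3 - 4*t^2, -s*t/2 + t^3 + t^2}; counting standard monomials gives mu = 7. Corank 2; j^3 = t*(s - 2*t)^2 has shape L^2 M (L != M), so D-series; mu = 7 gives D_7. f is E_7 but g is D_7, hence not right-equivalent.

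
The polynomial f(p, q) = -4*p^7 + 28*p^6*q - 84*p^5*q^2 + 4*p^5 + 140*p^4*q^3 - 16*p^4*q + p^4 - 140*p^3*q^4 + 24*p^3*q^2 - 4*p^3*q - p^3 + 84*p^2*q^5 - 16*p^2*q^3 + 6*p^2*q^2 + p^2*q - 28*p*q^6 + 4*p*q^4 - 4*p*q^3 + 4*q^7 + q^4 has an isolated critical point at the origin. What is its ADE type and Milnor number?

Type D5, Milnor number mu = 5.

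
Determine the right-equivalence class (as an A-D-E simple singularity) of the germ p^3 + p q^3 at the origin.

The Hessian of f at 0 has rank 0. Corank 2; j^3 = p^3 is a perfect cube, so E-series; the 4-jet and mu = 7 give E_7.

E7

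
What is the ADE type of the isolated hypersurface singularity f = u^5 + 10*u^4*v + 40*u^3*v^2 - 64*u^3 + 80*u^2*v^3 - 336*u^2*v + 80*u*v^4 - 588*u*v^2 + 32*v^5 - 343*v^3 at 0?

E8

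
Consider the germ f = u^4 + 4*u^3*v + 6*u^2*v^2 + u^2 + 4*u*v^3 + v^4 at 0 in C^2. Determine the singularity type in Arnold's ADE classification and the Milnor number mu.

Type A3, Milnor number mu = 3.

The Hessian of f at 0 is [[2, 0], [0, 0]] with rank 1, so corank 1. A Groebner basis of the Jacobian ideal J(f) in C{u,v} is {v^3, u}; counting standard monomials gives mu = 3. Corank 1: A-series; mu = 3 gives A_3.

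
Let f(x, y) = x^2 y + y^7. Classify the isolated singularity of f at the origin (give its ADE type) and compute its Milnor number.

Type D_{8}, Milnor number mu = 8.

The Hessian of f at 0 is [[0, 0], [0, 0]] with rank 0, so corank 2. A Groebner basis of the Jacobian ideal J(f) in C{x,y} is {x^2/7 + y^6, x^3, x*y}; counting standard monomials gives mu = 8. Corank 2; j^3 = x^2*y has shape L^2 M (L != M), so D-series; mu = 8 gives D_8.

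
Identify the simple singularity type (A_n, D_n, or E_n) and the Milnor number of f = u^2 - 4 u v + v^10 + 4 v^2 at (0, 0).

The Hessian of f at 0 has rank 1. Corank 1: A-series; mu = 9 gives A_9.

Type A_9, Milnor number mu = 9.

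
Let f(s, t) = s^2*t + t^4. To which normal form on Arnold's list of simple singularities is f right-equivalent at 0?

The Hessian of f at 0 has rank 0. Corank 2; j^3 = s^2*t has shape L^2 M (L != M), so D-series; mu = 5 gives D_5.

D_5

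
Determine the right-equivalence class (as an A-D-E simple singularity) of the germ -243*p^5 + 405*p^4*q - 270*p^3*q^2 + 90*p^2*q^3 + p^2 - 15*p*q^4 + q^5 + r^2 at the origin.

A_4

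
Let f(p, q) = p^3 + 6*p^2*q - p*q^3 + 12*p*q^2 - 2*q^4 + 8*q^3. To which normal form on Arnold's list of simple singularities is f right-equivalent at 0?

E_7

The Hessian of f at 0 has rank 0. Corank 2; j^3 = (p + 2*q)^3 is a perfect cube, so E-series; the 4-jet and mu = 7 give E_7.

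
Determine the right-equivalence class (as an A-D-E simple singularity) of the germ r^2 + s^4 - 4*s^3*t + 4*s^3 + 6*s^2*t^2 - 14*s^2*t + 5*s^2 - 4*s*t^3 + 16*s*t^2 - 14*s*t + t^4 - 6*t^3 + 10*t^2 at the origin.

The Hessian of f at 0 has rank 3. Corank 0: nondegenerate Morse point, so A_1.

A_1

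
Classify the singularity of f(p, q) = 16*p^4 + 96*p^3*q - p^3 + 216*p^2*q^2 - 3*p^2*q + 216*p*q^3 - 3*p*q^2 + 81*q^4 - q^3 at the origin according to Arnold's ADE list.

E_{6}

The Hessian of f at 0 has rank 0. Corank 2; j^3 = -(p + q)^3 is a perfect cube, so E-series; the 4-jet and mu = 6 give E_6.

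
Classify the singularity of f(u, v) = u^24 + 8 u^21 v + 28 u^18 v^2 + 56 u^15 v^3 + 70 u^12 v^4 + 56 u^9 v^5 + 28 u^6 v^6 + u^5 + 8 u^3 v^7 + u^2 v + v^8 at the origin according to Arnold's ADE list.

D_{9}

The Hessian of f at 0 is [[0, 0], [0, 0]] with rank 0, so corank 2. A Groebner basis of the Jacobian ideal J(f) in C{u,v} is {u^2/8 + v^7, u^3, u*v}; counting standard monomials gives mu = 9. Corank 2; j^3 = u^2*v has shape L^2 M (L != M), so D-series; mu = 9 gives D_9.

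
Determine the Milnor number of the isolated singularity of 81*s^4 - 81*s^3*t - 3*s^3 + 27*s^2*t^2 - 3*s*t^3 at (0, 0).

7

The Hessian of f at 0 is [[0, 0], [0, 0]] with rank 0, so corank 2. A Groebner basis of the Jacobian ideal J(f) in C{s,t} is {s^2/3 + t^4 + t^3/9, s^3, s^2*t - s^2/9 - t^3/27, -2*s^2/3 + s*t^2 - 2*t^3/9}; counting standard monomials gives mu = 7. Corank 2; j^3 = -3*s^3 is a perfect cube, so E-series; the 4-jet and mu = 7 give E_7.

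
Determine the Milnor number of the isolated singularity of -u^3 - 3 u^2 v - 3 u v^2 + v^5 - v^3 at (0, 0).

8

The Hessian of f at 0 has rank 0. Corank 2; j^3 = -(u + v)^3 is a perfect cube, so E-series; the 5-jet and mu = 8 give E_8.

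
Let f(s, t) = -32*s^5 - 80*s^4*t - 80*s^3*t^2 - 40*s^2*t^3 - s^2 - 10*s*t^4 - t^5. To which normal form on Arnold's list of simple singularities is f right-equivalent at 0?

The Hessian of f at 0 is [[-2, 0], [0, 0]] with rank 1, so corank 1. A Groebner basis of the Jacobian ideal J(f) in C{s,t} is {t^4, s}; counting standard monomials gives mu = 4. Corank 1: A-series; mu = 4 gives A_4.

A4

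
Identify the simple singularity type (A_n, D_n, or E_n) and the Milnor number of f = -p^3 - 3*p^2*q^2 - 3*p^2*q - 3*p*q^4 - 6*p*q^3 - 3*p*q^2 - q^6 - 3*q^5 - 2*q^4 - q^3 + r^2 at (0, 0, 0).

The Hessian of f at 0 has rank 1. Corank 2; j^3 = -(p + q)^3 is a perfect cube, so E-series; the 4-jet and mu = 6 give E_6.

Type E_6, Milnor number mu = 6.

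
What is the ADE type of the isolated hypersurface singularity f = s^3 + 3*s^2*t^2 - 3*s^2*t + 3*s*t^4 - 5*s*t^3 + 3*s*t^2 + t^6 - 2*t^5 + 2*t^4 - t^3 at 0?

E_7

The Hessian of f at 0 has rank 0. Corank 2; j^3 = (s - t)^3 is a perfect cube, so E-series; the 4-jet and mu = 7 give E_7.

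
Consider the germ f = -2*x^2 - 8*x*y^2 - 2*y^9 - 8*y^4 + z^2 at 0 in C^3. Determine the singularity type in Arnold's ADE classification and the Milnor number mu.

Type A8, Milnor number mu = 8.

The Hessian of f at 0 has rank 2. Corank 1: A-series; mu = 8 gives A_8.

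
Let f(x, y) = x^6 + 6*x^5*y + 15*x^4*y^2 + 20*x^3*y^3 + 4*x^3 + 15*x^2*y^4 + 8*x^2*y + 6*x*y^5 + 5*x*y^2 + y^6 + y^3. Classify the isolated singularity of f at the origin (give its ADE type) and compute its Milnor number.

The Hessian of f at 0 has rank 0. Corank 2; j^3 = (x + y)*(2*x + y)^2 has shape L^2 M (L != M), so D-series; mu = 7 gives D_7.

Type D_{7}, Milnor number mu = 7.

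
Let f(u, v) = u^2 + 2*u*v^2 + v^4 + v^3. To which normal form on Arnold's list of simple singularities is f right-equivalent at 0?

The Hessian of f at 0 is [[2, 0], [0, 0]] with rank 1, so corank 1. A Groebner basis of the Jacobian ideal J(f) in C{u,v} is {v^2, u}; counting standard monomials gives mu = 2. Corank 1: A-series; mu = 2 gives A_2.

A_{2}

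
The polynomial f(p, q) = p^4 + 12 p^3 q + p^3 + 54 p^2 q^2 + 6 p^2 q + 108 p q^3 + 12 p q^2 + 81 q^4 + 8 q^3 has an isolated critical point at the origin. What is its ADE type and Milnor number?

Type E6, Milnor number mu = 6.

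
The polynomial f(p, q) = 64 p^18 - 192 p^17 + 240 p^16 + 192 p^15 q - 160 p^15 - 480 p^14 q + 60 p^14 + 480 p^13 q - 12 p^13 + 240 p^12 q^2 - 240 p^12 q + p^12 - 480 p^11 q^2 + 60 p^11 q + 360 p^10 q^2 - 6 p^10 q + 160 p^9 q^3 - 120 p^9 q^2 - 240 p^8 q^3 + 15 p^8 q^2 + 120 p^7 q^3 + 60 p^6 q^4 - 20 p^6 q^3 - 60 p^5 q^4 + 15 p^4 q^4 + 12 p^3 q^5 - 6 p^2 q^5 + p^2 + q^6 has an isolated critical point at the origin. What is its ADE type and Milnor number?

The Hessian of f at 0 is [[2, 0], [0, 0]] with rank 1, so corank 1. A Groebner basis of the Jacobian ideal J(f) in C{p,q} is {q^5, p}; counting standard monomials gives mu = 5. Corank 1: A-series; mu = 5 gives A_5.

Type A5, Milnor number mu = 5.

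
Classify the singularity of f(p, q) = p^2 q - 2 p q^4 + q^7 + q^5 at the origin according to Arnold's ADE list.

D_6

The Hessian of f at 0 is [[0, 0], [0, 0]] with rank 0, so corank 2. A Groebner basis of the Jacobian ideal J(f) in C{p,q} is {-p*q + q^4, p*q^2, p^2 + 5*p*q}; counting standard monomials gives mu = 6. Corank 2; j^3 = p^2*q has shape L^2 M (L != M), so D-series; mu = 6 gives D_6.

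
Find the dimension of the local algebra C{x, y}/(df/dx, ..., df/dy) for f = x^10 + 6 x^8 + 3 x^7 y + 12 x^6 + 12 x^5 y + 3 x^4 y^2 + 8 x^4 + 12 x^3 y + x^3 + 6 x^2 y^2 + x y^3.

7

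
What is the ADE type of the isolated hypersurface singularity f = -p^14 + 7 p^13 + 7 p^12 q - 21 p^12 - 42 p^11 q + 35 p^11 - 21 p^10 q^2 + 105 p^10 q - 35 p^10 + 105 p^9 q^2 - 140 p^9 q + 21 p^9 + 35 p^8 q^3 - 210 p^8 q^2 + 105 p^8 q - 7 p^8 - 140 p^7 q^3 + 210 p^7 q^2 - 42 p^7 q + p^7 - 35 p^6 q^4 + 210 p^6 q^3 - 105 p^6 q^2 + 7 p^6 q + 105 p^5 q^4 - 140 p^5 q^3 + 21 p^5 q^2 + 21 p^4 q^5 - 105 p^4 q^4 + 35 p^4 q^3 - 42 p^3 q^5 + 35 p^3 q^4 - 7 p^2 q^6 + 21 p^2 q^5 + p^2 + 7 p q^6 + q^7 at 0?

The Hessian of f at 0 is [[2, 0], [0, 0]] with rank 1, so corank 1. A Groebner basis of the Jacobian ideal J(f) in C{p,q} is {q^6, p}; counting standard monomials gives mu = 6. Corank 1: A-series; mu = 6 gives A_6.

A_6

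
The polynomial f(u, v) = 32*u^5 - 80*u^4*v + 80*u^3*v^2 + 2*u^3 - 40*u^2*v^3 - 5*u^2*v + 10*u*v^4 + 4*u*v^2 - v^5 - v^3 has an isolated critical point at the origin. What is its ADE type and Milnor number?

The Hessian of f at 0 has rank 0. Corank 2; j^3 = (u - v)^2*(2*u - v) has shape L^2 M (L != M), so D-series; mu = 6 gives D_6.

Type D_{6}, Milnor number mu = 6.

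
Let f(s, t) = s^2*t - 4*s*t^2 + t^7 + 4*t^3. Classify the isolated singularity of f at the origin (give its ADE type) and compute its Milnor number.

Type D_{8}, Milnor number mu = 8.

The Hessian of f at 0 is [[0, 0], [0, 0]] with rank 0, so corank 2. A Groebner basis of the Jacobian ideal J(f) in C{s,t} is {s^2/7 + t^6 - 4*t^2/7, s^3 - 8*t^3, s*t - 2*t^2}; counting standard monomials gives mu = 8. Corank 2; j^3 = t*(s - 2*t)^2 has shape L^2 M (L != M), so D-series; mu = 8 gives D_8.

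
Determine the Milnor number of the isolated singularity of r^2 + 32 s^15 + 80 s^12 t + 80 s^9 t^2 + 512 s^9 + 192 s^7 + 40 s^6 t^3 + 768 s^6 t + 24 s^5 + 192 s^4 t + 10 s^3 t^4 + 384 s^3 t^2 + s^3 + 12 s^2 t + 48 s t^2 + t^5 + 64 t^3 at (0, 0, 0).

The Hessian of f at 0 is [[0, 0, 0], [0, 0, 0], [0, 0, 2]] with rank 1, so corank 2. A Groebner basis of the Jacobian ideal J(f) in C{s,t,r} is {-s^2/1024 + s*t^3 - s*t/128 - t^2/64, t^4, s^3 - 48*s*t^2 - 128*t^3, s^2*t + 8*s*t^2 + 16*t^3, r}; counting standard monomials gives mu = 8. Corank 2; j^3 = (s + 4*t)^3 is a perfect cube, so E-series; the 5-jet and mu = 8 give E_8.

8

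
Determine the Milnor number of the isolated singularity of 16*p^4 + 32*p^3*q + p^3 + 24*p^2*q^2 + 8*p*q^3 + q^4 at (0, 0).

The Hessian of f at 0 has rank 0. Corank 2; j^3 = p^3 is a perfect cube, so E-series; the 4-jet and mu = 6 give E_6.

6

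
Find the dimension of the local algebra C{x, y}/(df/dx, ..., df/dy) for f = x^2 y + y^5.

The Hessian of f at 0 has rank 0. Corank 2; j^3 = x^2*y has shape L^2 M (L != M), so D-series; mu = 6 gives D_6.

6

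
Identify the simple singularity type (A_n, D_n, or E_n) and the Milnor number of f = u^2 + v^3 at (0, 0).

Type A2, Milnor number mu = 2.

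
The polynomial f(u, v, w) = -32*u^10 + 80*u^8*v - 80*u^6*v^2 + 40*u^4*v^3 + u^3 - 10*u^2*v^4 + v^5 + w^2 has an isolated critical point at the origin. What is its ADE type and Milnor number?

Type E8, Milnor number mu = 8.

The Hessian of f at 0 has rank 1. Corank 2; j^3 = u^3 is a perfect cube, so E-series; the 5-jet and mu = 8 give E_8.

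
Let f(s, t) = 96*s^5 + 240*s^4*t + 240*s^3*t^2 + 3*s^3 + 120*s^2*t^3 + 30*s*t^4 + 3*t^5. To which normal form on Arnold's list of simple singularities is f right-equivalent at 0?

E_{8}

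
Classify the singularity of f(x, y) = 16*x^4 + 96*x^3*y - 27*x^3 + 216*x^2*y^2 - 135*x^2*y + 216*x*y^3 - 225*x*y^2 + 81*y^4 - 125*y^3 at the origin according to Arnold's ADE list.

E_{6}

The Hessian of f at 0 has rank 0. Corank 2; j^3 = -(3*x + 5*y)^3 is a perfect cube, so E-series; the 4-jet and mu = 6 give E_6.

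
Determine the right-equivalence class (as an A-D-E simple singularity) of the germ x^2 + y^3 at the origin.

A_{2}

The Hessian of f at 0 is [[2, 0], [0, 0]] with rank 1, so corank 1. A Groebner basis of the Jacobian ideal J(f) in C{x,y} is {y^2, x}; counting standard monomials gives mu = 2. Corank 1: A-series; mu = 2 gives A_2.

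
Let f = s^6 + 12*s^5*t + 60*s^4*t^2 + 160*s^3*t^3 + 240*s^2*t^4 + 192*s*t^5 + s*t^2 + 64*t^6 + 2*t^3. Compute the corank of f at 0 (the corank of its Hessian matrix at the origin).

2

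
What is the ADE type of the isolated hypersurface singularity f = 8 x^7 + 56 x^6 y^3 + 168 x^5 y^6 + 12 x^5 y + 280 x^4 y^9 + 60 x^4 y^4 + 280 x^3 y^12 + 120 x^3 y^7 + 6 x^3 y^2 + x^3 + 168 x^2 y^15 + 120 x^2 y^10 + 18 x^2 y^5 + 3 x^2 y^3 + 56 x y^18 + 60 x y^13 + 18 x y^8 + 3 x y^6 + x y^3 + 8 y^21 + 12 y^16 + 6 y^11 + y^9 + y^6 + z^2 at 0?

The Hessian of f at 0 has rank 1. Corank 2; j^3 = x^3 is a perfect cube, so E-series; the 4-jet and mu = 7 give E_7.

E7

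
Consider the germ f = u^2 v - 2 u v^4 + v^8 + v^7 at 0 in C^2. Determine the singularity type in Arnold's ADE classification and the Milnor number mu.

Type D_9, Milnor number mu = 9.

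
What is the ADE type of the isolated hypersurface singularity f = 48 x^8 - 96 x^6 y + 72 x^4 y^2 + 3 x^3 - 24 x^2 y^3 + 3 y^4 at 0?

The Hessian of f at 0 is [[0, 0], [0, 0]] with rank 0, so corank 2. A Groebner basis of the Jacobian ideal J(f) in C{x,y} is {y^3, x^2}; counting standard monomials gives mu = 6. Corank 2; j^3 = 3*x^3 is a perfect cube, so E-series; the 4-jet and mu = 6 give E_6.

E_6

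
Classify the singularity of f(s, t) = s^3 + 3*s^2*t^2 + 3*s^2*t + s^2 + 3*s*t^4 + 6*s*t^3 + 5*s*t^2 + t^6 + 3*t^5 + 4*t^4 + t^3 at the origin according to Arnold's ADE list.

A_{2}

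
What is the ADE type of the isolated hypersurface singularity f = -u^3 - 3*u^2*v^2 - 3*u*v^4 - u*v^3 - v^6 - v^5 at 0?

E7

The Hessian of f at 0 is [[0, 0], [0, 0]] with rank 0, so corank 2. A Groebner basis of the Jacobian ideal J(f) in C{u,v} is {-u^2 + v^4 - v^3/3, u^3, u^2*v + u^2/3 + v^3/9, u^2 + u*v^2 + v^3/3}; counting standard monomials gives mu = 7. Corank 2; j^3 = -u^3 is a perfect cube, so E-series; the 4-jet and mu = 7 give E_7.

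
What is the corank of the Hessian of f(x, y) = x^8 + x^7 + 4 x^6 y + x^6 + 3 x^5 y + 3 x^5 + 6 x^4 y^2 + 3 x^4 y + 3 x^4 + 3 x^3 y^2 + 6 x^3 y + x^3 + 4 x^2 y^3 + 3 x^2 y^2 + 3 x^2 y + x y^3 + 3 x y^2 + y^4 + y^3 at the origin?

The Hessian at 0 is [[0, 0], [0, 0]] of rank 0; hence corank 2.

2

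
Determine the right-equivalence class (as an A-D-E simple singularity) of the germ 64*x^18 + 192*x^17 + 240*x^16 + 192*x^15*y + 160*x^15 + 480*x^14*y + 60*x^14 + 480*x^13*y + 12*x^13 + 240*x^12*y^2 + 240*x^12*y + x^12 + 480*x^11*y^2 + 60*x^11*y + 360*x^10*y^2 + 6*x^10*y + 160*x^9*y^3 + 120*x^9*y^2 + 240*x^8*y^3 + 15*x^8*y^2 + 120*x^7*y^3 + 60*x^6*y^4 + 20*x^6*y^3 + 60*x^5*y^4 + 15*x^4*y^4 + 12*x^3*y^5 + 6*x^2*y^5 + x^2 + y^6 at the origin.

A5

The Hessian of f at 0 has rank 1. Corank 1: A-series; mu = 5 gives A_5.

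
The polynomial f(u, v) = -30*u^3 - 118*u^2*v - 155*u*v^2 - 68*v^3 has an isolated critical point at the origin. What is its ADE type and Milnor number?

Type D_{4}, Milnor number mu = 4.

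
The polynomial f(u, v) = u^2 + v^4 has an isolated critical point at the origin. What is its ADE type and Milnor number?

The Hessian of f at 0 has rank 1. Corank 1: A-series; mu = 3 gives A_3.

Type A3, Milnor number mu = 3.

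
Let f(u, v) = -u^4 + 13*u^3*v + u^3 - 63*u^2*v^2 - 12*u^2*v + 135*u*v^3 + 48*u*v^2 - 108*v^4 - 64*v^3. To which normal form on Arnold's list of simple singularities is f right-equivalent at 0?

The Hessian of f at 0 has rank 0. Corank 2; j^3 = (u - 4*v)^3 is a perfect cube, so E-series; the 4-jet and mu = 7 give E_7.

E7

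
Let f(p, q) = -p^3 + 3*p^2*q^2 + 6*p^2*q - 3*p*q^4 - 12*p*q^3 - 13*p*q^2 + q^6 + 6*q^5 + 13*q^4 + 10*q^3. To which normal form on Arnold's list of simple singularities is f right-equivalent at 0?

The Hessian of f at 0 is [[0, 0], [0, 0]] with rank 0, so corank 2. A Groebner basis of the Jacobian ideal J(f) in C{p,q} is {q^3, p^2 - 11*q^2/3, p*q - 2*q^2}; counting standard monomials gives mu = 4. Corank 2; j^3 = -(p - 2*q)*(p^2 - 4*p*q + 5*q^2) splits into three distinct lines over C (the quadratic factor has nonzero discriminant), so D_4.

D_4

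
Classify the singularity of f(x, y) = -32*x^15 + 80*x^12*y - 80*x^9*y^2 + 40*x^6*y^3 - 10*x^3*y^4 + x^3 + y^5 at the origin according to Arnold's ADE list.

E8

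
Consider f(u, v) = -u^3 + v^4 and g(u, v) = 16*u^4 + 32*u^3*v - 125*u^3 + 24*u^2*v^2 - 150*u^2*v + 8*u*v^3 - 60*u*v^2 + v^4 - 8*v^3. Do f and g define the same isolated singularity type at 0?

The Hessian of f at 0 has rank 0. Corank 2; j^3 = -u^3 is a perfect cube, so E-series; the 4-jet and mu = 6 give E_6. The Hessian of g at 0 has rank 0. Corank 2; j^3 = -(5*u + 2*v)^3 is a perfect cube, so E-series; the 4-jet and mu = 6 give E_6. Both have type E_6, hence right-equivalent.

Yes.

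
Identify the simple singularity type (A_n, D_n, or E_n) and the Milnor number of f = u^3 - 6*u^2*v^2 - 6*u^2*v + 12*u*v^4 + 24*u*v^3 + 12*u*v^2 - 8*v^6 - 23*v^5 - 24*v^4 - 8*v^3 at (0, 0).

Type E_{8}, Milnor number mu = 8.

The Hessian of f at 0 is [[0, 0], [0, 0]] with rank 0, so corank 2. A Groebner basis of the Jacobian ideal J(f) in C{u,v} is {v^4, u^3 - 6*u^2*v + 3*u^2 - 12*u*v + 16*v^3 + 12*v^2, -u^2/4 + u*v^2 + u*v - 2*v^3 - v^2}; counting standard monomials gives mu = 8. Corank 2; j^3 = (u - 2*v)^3 is a perfect cube, so E-series; the 5-jet and mu = 8 give E_8.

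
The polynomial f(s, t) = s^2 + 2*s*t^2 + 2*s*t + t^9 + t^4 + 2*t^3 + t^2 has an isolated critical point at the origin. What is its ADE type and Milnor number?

Type A_{8}, Milnor number mu = 8.

The Hessian of f at 0 has rank 1. Corank 1: A-series; mu = 8 gives A_8.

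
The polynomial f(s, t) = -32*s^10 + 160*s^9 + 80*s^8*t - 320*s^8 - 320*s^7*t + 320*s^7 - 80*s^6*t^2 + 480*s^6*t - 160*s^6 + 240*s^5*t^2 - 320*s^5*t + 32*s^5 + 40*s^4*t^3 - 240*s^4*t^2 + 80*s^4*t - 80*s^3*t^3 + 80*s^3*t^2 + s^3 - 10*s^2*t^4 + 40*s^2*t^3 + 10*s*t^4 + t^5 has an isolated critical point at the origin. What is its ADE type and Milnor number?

The Hessian of f at 0 has rank 0. Corank 2; j^3 = s^3 is a perfect cube, so E-series; the 5-jet and mu = 8 give E_8.

Type E8, Milnor number mu = 8.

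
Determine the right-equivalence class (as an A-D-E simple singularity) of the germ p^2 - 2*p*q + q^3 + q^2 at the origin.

A_2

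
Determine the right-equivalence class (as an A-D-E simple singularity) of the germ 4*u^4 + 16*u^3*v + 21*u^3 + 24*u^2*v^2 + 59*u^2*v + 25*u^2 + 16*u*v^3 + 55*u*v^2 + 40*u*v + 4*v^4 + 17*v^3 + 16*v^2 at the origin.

The Hessian of f at 0 has rank 1. Corank 1: A-series; mu = 2 gives A_2.

A_2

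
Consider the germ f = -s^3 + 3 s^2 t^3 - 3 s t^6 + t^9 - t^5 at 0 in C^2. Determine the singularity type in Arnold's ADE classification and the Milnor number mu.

Type E8, Milnor number mu = 8.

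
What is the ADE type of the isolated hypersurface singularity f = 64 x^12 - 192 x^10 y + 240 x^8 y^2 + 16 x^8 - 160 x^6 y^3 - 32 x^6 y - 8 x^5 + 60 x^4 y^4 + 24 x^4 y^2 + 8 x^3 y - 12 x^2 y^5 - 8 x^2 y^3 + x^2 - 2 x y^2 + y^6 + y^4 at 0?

The Hessian of f at 0 has rank 1. Corank 1: A-series; mu = 5 gives A_5.

A_{5}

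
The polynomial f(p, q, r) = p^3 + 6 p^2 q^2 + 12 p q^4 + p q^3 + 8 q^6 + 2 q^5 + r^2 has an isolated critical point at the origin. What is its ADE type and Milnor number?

The Hessian of f at 0 is [[0, 0, 0], [0, 0, 0], [0, 0, 2]] with rank 1, so corank 2. A Groebner basis of the Jacobian ideal J(f) in C{p,q,r} is {-p^2/4 + q^4 - q^3/12, p^3, p^2*q + p^2/12 + q^3/36, p^2/2 + p*q^2 + q^3/6, r}; counting standard monomials gives mu = 7. Corank 2; j^3 = p^3 is a perfect cube, so E-series; the 4-jet and mu = 7 give E_7.

Type E_{7}, Milnor number mu = 7.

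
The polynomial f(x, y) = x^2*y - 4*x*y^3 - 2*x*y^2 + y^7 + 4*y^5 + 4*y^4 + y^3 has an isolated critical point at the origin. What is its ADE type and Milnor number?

Type D_{8}, Milnor number mu = 8.

The Hessian of f at 0 is [[0, 0], [0, 0]] with rank 0, so corank 2. A Groebner basis of the Jacobian ideal J(f) in C{x,y} is {x^2*y^2 - x^2*y + 4*x^2/7 + 5*x*y^2/14 - 23*x*y/28 + y^2/4, x^3 - 3*x^2*y + 8*x^2/7 + 5*x*y^2/7 - 23*x*y/14 + y^2/2, -x*y/2 + y^3 + y^2/2}; counting standard monomials gives mu = 8. Corank 2; j^3 = y*(x - y)^2 has shape L^2 M (L != M), so D-series; mu = 8 gives D_8.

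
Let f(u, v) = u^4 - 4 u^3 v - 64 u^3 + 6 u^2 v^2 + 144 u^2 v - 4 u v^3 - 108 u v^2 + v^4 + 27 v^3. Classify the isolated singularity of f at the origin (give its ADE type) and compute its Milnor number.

Type E_{6}, Milnor number mu = 6.

The Hessian of f at 0 has rank 0. Corank 2; j^3 = -(4*u - 3*v)^3 is a perfect cube, so E-series; the 4-jet and mu = 6 give E_6.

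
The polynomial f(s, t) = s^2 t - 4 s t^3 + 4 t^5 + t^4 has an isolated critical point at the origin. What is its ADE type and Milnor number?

Type D_{5}, Milnor number mu = 5.

The Hessian of f at 0 has rank 0. Corank 2; j^3 = s^2*t has shape L^2 M (L != M), so D-series; mu = 5 gives D_5.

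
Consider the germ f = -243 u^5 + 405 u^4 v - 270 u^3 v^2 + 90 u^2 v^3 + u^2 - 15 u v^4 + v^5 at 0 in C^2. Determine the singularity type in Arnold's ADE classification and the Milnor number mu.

The Hessian of f at 0 has rank 1. Corank 1: A-series; mu = 4 gives A_4.

Type A_{4}, Milnor number mu = 4.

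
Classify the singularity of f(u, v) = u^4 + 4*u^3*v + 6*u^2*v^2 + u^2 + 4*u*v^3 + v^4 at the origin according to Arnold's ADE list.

A3

The Hessian of f at 0 has rank 1. Corank 1: A-series; mu = 3 gives A_3.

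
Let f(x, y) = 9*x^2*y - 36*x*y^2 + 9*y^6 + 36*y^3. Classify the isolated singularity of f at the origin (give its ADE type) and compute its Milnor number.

Type D7, Milnor number mu = 7.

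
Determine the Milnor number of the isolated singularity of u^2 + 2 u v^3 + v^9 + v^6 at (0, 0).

8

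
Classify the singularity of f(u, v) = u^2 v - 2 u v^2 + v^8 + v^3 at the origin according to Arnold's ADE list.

The Hessian of f at 0 is [[0, 0], [0, 0]] with rank 0, so corank 2. A Groebner basis of the Jacobian ideal J(f) in C{u,v} is {u^2/8 + v^7 - v^2/8, u^3 - v^3, u*v - v^2}; counting standard monomials gives mu = 9. Corank 2; j^3 = v*(u - v)^2 has shape L^2 M (L != M), so D-series; mu = 9 gives D_9.

D_9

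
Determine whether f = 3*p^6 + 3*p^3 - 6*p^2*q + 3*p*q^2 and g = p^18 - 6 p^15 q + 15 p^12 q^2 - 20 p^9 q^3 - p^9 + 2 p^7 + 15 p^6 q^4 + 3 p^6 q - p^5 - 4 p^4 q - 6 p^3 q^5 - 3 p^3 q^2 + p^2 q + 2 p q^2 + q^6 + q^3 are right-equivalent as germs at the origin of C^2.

Yes.

The Hessian of f at 0 has rank 0. Corank 2; j^3 = 3*p*(p - q)^2 has shape L^2 M (L != M), so D-series; mu = 7 gives D_7. The Hessian of g at 0 has rank 0. Corank 2; j^3 = q*(p + q)^2 has shape L^2 M (L != M), so D-series; mu = 7 gives D_7. Both have type D_7, hence right-equivalent.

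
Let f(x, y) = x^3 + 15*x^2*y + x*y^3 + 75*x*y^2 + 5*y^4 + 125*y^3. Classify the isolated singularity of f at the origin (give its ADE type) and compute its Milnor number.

The Hessian of f at 0 has rank 0. Corank 2; j^3 = (x + 5*y)^3 is a perfect cube, so E-series; the 4-jet and mu = 7 give E_7.

Type E7, Milnor number mu = 7.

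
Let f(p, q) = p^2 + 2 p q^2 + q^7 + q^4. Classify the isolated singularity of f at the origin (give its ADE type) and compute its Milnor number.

Type A_{6}, Milnor number mu = 6.

The Hessian of f at 0 is [[2, 0], [0, 0]] with rank 1, so corank 1. A Groebner basis of the Jacobian ideal J(f) in C{p,q} is {p^3, p + q^2}; counting standard monomials gives mu = 6. Corank 1: A-series; mu = 6 gives A_6.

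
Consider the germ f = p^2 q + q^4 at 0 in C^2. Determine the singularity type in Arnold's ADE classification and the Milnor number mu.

Type D_{5}, Milnor number mu = 5.

The Hessian of f at 0 has rank 0. Corank 2; j^3 = p^2*q has shape L^2 M (L != M), so D-series; mu = 5 gives D_5.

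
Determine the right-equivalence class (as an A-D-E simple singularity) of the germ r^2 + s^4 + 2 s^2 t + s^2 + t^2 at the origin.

The Hessian of f at 0 has rank 3. Corank 0: nondegenerate Morse point, so A_1.

A_1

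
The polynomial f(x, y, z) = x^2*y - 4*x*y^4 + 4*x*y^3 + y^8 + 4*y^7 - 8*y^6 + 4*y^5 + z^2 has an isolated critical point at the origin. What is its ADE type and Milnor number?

The Hessian of f at 0 is [[0, 0, 0], [0, 0, 0], [0, 0, 2]] with rank 1, so corank 2. A Groebner basis of the Jacobian ideal J(f) in C{x,y,z} is {x^2*y^2 - x^2 - 4*x*y^2 - 2*x*y - 4*y^3, x^2*y/3 + x^2/6 + x*y^3 + x*y^2 + 2*x*y/3 + 4*y^3/3, -x*y/2 + y^4 - y^3, x^3 + 2*x^2*y/3 + 10*x^2/3 + 12*x*y^2 + 16*x*y/3 + 32*y^3/3, z}; counting standard monomials gives mu = 9. Corank 2; j^3 = x^2*y has shape L^2 M (L != M), so D-series; mu = 9 gives D_9.

Type D9, Milnor number mu = 9.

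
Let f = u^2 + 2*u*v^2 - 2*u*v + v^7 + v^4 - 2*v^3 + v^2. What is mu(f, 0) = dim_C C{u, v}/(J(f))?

6

The Hessian of f at 0 is [[2, -2], [-2, 2]] with rank 1, so corank 1. A Groebner basis of the Jacobian ideal J(f) in C{u,v} is {u^3 - 3*u^2*v - 3*u^2 + 4*u*v + u - v, u + v^2 - v}; counting standard monomials gives mu = 6. Corank 1: A-series; mu = 6 gives A_6.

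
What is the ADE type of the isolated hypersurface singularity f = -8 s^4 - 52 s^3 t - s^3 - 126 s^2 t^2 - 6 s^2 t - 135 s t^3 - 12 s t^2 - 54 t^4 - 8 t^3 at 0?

The Hessian of f at 0 has rank 0. Corank 2; j^3 = -(s + 2*t)^3 is a perfect cube, so E-series; the 4-jet and mu = 7 give E_7.

E7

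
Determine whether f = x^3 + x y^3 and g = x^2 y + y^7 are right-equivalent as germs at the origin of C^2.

No.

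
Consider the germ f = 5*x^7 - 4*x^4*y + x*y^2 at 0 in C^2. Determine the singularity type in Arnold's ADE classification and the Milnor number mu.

The Hessian of f at 0 is [[0, 0], [0, 0]] with rank 0, so corank 2. A Groebner basis of the Jacobian ideal J(f) in C{x,y} is {x^4 - x*y/2, x^3*y + 2*y^2/3, x*y^2, y^3}; counting standard monomials gives mu = 8. Corank 2; j^3 = x*y^2 has shape L^2 M (L != M), so D-series; mu = 8 gives D_8.

Type D8, Milnor number mu = 8.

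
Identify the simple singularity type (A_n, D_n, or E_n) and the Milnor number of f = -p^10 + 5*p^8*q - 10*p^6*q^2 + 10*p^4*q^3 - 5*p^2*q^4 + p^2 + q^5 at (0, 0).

The Hessian of f at 0 has rank 1. Corank 1: A-series; mu = 4 gives A_4.

Type A4, Milnor number mu = 4.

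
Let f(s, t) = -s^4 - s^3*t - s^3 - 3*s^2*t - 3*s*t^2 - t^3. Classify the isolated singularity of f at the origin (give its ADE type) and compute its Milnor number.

Type E7, Milnor number mu = 7.

The Hessian of f at 0 has rank 0. Corank 2; j^3 = -(s + t)^3 is a perfect cube, so E-series; the 4-jet and mu = 7 give E_7.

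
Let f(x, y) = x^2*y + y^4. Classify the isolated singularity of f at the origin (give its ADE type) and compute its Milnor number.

The Hessian of f at 0 has rank 0. Corank 2; j^3 = x^2*y has shape L^2 M (L != M), so D-series; mu = 5 gives D_5.

Type D_5, Milnor number mu = 5.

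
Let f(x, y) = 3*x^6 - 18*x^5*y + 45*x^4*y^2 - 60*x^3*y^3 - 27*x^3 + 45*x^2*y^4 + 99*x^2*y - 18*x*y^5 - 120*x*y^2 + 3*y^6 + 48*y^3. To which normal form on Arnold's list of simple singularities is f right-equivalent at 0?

D_{7}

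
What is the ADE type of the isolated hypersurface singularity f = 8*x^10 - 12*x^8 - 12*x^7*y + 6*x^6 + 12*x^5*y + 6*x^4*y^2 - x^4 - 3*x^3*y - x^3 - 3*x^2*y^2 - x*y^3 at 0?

E_7

The Hessian of f at 0 is [[0, 0], [0, 0]] with rank 0, so corank 2. A Groebner basis of the Jacobian ideal J(f) in C{x,y} is {3*x^2 + y^4 + y^3, x^3, x^2*y - x^2 - y^3/3, 2*x^2 + x*y^2 + 2*y^3/3}; counting standard monomials gives mu = 7. Corank 2; j^3 = -x^3 is a perfect cube, so E-series; the 4-jet and mu = 7 give E_7.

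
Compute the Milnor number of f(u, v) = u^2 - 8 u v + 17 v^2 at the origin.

1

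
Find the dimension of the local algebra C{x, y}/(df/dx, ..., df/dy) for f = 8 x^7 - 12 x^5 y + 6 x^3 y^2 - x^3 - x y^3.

7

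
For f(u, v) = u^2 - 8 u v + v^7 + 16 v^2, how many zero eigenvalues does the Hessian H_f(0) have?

Hessian at 0 has rank 1.

1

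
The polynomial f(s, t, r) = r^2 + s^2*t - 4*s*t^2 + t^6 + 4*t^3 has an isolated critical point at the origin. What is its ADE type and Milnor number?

Type D7, Milnor number mu = 7.

The Hessian of f at 0 has rank 1. Corank 2; j^3 = t*(s - 2*t)^2 has shape L^2 M (L != M), so D-series; mu = 7 gives D_7.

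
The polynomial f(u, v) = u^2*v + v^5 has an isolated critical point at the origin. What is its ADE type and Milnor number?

Type D_{6}, Milnor number mu = 6.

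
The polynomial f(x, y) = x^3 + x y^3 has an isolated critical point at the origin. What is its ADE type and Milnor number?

Type E_{7}, Milnor number mu = 7.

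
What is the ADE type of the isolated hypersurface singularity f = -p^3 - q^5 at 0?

E_{8}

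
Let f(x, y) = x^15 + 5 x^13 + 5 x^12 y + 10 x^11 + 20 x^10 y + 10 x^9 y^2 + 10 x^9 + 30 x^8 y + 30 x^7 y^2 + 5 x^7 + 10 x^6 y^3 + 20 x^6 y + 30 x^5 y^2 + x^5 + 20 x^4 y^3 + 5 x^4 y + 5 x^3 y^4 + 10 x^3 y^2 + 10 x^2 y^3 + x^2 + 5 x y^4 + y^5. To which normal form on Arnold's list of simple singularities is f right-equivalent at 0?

A_4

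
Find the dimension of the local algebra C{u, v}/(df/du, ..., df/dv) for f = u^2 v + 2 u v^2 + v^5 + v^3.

6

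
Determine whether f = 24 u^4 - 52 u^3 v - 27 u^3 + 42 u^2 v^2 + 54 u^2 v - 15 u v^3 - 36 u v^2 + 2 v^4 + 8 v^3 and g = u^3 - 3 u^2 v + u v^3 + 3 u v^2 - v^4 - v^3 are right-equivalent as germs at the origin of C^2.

Yes.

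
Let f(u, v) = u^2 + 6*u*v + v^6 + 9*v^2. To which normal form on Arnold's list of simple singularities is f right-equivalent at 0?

A5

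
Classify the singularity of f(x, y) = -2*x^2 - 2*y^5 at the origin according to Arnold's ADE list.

The Hessian of f at 0 has rank 1. Corank 1: A-series; mu = 4 gives A_4.

A_{4}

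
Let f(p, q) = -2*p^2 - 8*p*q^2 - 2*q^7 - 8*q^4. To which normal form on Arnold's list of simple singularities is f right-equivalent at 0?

A_6

The Hessian of f at 0 has rank 1. Corank 1: A-series; mu = 6 gives A_6.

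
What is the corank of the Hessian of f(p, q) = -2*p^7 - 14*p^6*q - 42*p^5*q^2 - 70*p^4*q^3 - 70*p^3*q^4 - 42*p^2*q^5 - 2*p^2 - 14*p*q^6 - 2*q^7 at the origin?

1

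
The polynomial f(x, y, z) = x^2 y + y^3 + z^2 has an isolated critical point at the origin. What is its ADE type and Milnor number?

Type D_{4}, Milnor number mu = 4.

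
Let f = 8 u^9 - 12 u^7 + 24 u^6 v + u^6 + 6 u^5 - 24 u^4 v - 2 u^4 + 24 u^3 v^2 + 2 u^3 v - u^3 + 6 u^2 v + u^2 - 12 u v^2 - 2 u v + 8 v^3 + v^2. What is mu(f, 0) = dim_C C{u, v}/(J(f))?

2

The Hessian of f at 0 has rank 1. Corank 1: A-series; mu = 2 gives A_2.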